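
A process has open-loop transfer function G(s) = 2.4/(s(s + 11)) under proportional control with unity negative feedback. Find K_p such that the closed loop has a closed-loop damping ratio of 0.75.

K_p = 22.4

Closed-loop characteristic equation: s² + 11s + K_p·2.4 = 0.
So ω_n = √(2.4K_p) and 2ζω_n = 11, giving ζ = 11/(2√(2.4K_p)).
Setting ζ = 0.75: √(2.4K_p) = 11/(2·0.75) = 7.333, so K_p = 53.78/2.4 = 22.4.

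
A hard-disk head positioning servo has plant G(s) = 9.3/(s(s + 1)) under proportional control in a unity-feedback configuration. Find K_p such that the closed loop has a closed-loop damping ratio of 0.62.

Closed-loop characteristic equation: s² + 1s + K_p·9.3 = 0.
So ω_n = √(9.3K_p) and 2ζω_n = 1, giving ζ = 1/(2√(9.3K_p)).
Setting ζ = 0.62: √(9.3K_p) = 1/(2·0.62) = 0.8065, so K_p = 0.6504/9.3 = 0.0699.

K_p = 0.0699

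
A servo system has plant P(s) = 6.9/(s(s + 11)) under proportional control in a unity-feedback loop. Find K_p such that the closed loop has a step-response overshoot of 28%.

From %OS = 100·exp(−πζ/√(1−ζ²)) = 28%, ζ = −ln(0.28)/√(π²+ln²(0.28)) = 0.3755.
Characteristic equation s² + 11s + 6.9K_p = 0 gives ζ = 11/(2√(6.9K_p)).
Setting ζ = 0.3755: √(6.9K_p) = 11/(2·0.3755) = 14.65, so K_p = 214.5/6.9 = 31.1.

K_p = 31.1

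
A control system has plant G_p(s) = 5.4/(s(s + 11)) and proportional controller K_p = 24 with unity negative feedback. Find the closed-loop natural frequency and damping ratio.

ω_n = 11.4 rad/s, ζ = 0.483

The closed-loop denominator is s(s+11) + 24·5.4 = s² + 11s + 129.6.
Matching s² + 2ζω_n s + ω_n²: ω_n = √129.6 = 11.38 rad/s and 2ζω_n = 11, so ζ = 11/(2·11.38) = 0.483.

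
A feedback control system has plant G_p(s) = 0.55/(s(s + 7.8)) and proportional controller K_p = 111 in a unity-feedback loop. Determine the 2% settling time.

The closed-loop denominator s² + 7.8s + 61.05 gives ω_n = √61.05 = 7.813 and ζ = 7.8/(2ω_n) = 0.4991.
2% settling time T_s ≈ 4/(ζω_n) = 4/3.9 = 1.03 s.

T_s ≈ 1.03 s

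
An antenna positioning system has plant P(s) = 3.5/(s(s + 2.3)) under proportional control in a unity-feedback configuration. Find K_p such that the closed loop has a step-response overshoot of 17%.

From %OS = 100·exp(−πζ/√(1−ζ²)) = 17%, ζ = −ln(0.17)/√(π²+ln²(0.17)) = 0.4913.
Characteristic equation s² + 2.3s + 3.5K_p = 0 gives ζ = 2.3/(2√(3.5K_p)).
Setting ζ = 0.4913: √(3.5K_p) = 2.3/(2·0.4913) = 2.341, so K_p = 5.48/3.5 = 1.57.

K_p = 1.57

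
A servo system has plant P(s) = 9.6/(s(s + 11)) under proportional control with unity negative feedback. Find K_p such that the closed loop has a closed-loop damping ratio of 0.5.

K_p = 12.6

Closed-loop characteristic equation: s² + 11s + K_p·9.6 = 0.
So ω_n = √(9.6K_p) and 2ζω_n = 11, giving ζ = 11/(2√(9.6K_p)).
Setting ζ = 0.5: √(9.6K_p) = 11/(2·0.5) = 11, so K_p = 121/9.6 = 12.6.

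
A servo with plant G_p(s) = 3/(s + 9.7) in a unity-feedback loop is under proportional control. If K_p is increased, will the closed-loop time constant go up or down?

Closed-loop pole is at s = −(9.7+K_p·3); larger K_p moves it further left, so τ = 1/(9.7+K_p·3) decreases.

decrease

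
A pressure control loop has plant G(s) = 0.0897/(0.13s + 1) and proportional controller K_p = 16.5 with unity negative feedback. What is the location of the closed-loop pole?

Closed loop: T(s) = K_p·G/(1+K_p·G) = 1.48/(0.13s + 1 + 1.48), with pole at s = −(1 + 1.48)/0.13 = −19.08.

s = -19.08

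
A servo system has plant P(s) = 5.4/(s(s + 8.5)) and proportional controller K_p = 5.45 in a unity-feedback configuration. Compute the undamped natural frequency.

1 + K_p·P(s) = 0 gives s² + 8.5s + 29.43 = 0.
Matching s² + 2ζω_n s + ω_n²: ω_n = √29.43 = 5.425 rad/s and 2ζω_n = 8.5, so ζ = 8.5/(2·5.425) = 0.783.

ω_n = 5.42 rad/s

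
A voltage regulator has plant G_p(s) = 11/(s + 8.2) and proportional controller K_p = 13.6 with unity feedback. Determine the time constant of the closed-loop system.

Closed-loop transfer function: T(s) = K_p·G_p(s)/(1 + K_p·G_p(s)) = 149.6/(s + 8.2 + 149.6) = 149.6/(s + 157.8).
Time constant τ = 1/157.8 = 0.00634 s.

τ = 0.00634 s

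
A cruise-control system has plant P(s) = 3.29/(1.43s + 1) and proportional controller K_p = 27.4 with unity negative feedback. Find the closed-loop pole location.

s = -63.74

Closed loop: T(s) = K_p·P/(1+K_p·P) = 90.15/(1.43s + 1 + 90.15), with pole at s = −(1 + 90.15)/1.43 = −63.74.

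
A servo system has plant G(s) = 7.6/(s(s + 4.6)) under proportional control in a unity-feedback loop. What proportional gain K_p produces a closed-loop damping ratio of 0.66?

K_p = 1.6

Closed-loop characteristic equation: s² + 4.6s + K_p·7.6 = 0.
So ω_n = √(7.6K_p) and 2ζω_n = 4.6, giving ζ = 4.6/(2√(7.6K_p)).
Setting ζ = 0.66: √(7.6K_p) = 4.6/(2·0.66) = 3.485, so K_p = 12.14/7.6 = 1.6.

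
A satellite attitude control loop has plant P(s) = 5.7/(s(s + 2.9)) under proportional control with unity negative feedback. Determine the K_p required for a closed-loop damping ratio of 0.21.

K_p = 8.36

Closed-loop characteristic equation: s² + 2.9s + K_p·5.7 = 0.
So ω_n = √(5.7K_p) and 2ζω_n = 2.9, giving ζ = 2.9/(2√(5.7K_p)).
Setting ζ = 0.21: √(5.7K_p) = 2.9/(2·0.21) = 6.905, so K_p = 47.68/5.7 = 8.36.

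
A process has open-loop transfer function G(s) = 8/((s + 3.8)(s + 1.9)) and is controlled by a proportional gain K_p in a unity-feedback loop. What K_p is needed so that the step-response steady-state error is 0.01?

K_p = 89.3

Steady-state error for a unit step on this type-0 loop is 1/(1 + K_p·G(0)).
G(0) = 1.108. Require 1/(1 + K_p·1.108) = 0.01, so 1 + 1.108·K_p = 100.
K_p = (100 − 1)/1.108 = 89.3.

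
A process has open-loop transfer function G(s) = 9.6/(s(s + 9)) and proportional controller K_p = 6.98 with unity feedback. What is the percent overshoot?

12.7%

Closed-loop characteristic equation: s² + 9s + 67.01 = 0, so ω_n = 8.186 rad/s and ζ = 9/(2·8.186) = 0.5497.
%OS = 100·exp(−πζ/√(1−ζ²)) = 100·exp(−π·0.5497/√0.6978) = 12.7%.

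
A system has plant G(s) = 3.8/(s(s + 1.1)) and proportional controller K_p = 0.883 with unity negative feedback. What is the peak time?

T_p = 1.8 s

The closed-loop denominator s² + 1.1s + 3.355 gives ω_n = √3.355 = 1.832 and ζ = 1.1/(2ω_n) = 0.3003.
Damped frequency ω_d = ω_n√(1−ζ²) = 1.747 rad/s, so peak time T_p = π/ω_d = 1.8 s.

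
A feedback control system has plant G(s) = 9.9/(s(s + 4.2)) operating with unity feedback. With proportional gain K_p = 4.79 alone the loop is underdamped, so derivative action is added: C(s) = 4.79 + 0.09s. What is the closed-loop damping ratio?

ζ = 0.37

Forward path: (4.79 + 0.09s)·9.9/(s(s+4.2)). The closed-loop characteristic equation is s² + (4.2 + 9.9·0.09)s + 9.9·4.79 = 0.
That is s² + 5.091s + 47.42 = 0, so ω_n = 6.886 rad/s and ζ = 5.091/(2·6.886) = 0.3696.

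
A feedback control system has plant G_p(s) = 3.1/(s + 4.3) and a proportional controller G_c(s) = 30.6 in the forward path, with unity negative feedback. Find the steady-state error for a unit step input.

The loop is type 0. Static position error constant K_pos = G_c(0)·G_p(0) = 30.6·0.7209 = 22.06.
Steady-state error to a unit step: e_ss = 1/(1+K_pos) = 1/23.06 = 0.0434.

0.0434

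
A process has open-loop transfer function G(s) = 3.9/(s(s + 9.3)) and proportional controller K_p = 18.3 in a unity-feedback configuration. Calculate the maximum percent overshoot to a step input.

Closed-loop characteristic equation: s² + 9.3s + 71.37 = 0, so ω_n = 8.448 rad/s and ζ = 9.3/(2·8.448) = 0.5504.
%OS = 100·exp(−πζ/√(1−ζ²)) = 100·exp(−π·0.5504/√0.697) = 12.6%.

12.6%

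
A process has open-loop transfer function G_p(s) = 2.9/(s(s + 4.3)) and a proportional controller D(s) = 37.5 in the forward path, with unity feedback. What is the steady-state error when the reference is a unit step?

0

The open loop D(s)G_p(s) has a pole at the origin (type 1), so the static position error constant is infinite and e_ss = 1/(1+∞) = 0.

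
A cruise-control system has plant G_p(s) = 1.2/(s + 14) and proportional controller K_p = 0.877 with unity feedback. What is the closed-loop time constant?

Closed-loop transfer function: T(s) = K_p·G_p(s)/(1 + K_p·G_p(s)) = 1.052/(s + 14 + 1.052) = 1.052/(s + 15.05).
Time constant τ = 1/15.05 = 0.0664 s.

τ = 0.0664 s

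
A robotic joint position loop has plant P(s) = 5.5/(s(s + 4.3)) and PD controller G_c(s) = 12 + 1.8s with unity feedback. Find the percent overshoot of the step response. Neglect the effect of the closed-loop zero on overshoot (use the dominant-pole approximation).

Forward path: (12 + 1.8s)·5.5/(s(s+4.3)). The closed-loop characteristic equation is s² + (4.3 + 5.5·1.8)s + 5.5·12 = 0.
That is s² + 14.2s + 66 = 0, so ω_n = 8.124 rad/s and ζ = 14.2/(2·8.124) = 0.8739.
%OS = 100·exp(−πζ/√(1−ζ²)) = 0.352%.

0.352%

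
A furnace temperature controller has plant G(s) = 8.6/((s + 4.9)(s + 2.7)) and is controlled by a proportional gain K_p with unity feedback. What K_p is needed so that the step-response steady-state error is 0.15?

For a type-0 loop with proportional control, e_ss = 1/(1 + K_p·G(0)).
G(0) = 0.65. Require 1/(1 + K_p·0.65) = 0.15, so 1 + 0.65·K_p = 6.667.
K_p = (6.667 − 1)/0.65 = 8.72.

K_p = 8.72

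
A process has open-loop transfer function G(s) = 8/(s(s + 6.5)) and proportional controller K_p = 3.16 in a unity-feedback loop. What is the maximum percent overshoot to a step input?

6.98%

Closed-loop characteristic equation: s² + 6.5s + 25.28 = 0, so ω_n = 5.028 rad/s and ζ = 6.5/(2·5.028) = 0.6464.
%OS = 100·exp(−πζ/√(1−ζ²)) = 100·exp(−π·0.6464/√0.5822) = 6.98%.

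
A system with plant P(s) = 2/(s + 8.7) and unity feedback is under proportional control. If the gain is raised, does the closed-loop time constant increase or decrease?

Closed-loop pole is at s = −(8.7+K_p·2); larger K_p moves it further left, so τ = 1/(8.7+K_p·2) decreases.

decrease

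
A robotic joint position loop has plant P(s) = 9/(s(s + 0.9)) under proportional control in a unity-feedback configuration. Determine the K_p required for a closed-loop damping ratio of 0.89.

Closed-loop characteristic equation: s² + 0.9s + K_p·9 = 0.
So ω_n = √(9K_p) and 2ζω_n = 0.9, giving ζ = 0.9/(2√(9K_p)).
Setting ζ = 0.89: √(9K_p) = 0.9/(2·0.89) = 0.5056, so K_p = 0.2556/9 = 0.0284.

K_p = 0.0284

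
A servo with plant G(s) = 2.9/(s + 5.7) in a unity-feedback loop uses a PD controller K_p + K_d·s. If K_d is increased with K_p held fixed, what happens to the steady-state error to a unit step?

unchanged

At s = 0 the derivative term contributes nothing: C(0) = K_p regardless of K_d, so K_pos = K_p·G(0) and e_ss are unchanged.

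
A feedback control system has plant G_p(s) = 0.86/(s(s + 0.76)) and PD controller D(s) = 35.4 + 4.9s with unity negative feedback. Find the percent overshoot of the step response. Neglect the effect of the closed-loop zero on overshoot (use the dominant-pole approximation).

Forward path: (35.4 + 4.9s)·0.86/(s(s+0.76)). The closed-loop characteristic equation is s² + (0.76 + 0.86·4.9)s + 0.86·35.4 = 0.
That is s² + 4.974s + 30.44 = 0, so ω_n = 5.518 rad/s and ζ = 4.974/(2·5.518) = 0.4507.
%OS = 100·exp(−πζ/√(1−ζ²)) = 20.5%.

20.5%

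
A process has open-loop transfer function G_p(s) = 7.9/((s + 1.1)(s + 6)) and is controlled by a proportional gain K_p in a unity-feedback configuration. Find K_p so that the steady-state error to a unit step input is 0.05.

For a type-0 loop with proportional control, e_ss = 1/(1 + K_p·G_p(0)).
G_p(0) = 1.197. Require 1/(1 + K_p·1.197) = 0.05, so 1 + 1.197·K_p = 20.
K_p = (20 − 1)/1.197 = 15.9.

K_p = 15.9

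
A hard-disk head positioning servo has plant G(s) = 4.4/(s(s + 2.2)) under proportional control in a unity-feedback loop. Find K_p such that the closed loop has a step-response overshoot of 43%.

K_p = 4.09

From %OS = 100·exp(−πζ/√(1−ζ²)) = 43%, ζ = −ln(0.43)/√(π²+ln²(0.43)) = 0.2594.
Characteristic equation s² + 2.2s + 4.4K_p = 0 gives ζ = 2.2/(2√(4.4K_p)).
Setting ζ = 0.2594: √(4.4K_p) = 2.2/(2·0.2594) = 4.24, so K_p = 17.98/4.4 = 4.09.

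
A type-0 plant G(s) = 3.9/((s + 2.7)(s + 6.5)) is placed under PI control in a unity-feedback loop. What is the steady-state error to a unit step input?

0

The PI controller's integrator makes the forward path type 1, so e_ss to a step is zero.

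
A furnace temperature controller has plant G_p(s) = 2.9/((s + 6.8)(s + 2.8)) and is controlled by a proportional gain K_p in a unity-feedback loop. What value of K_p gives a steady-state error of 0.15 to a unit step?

K_p = 37.2

The loop is type 0, so e_ss(step) = 1/(1 + K_pos) with K_pos = K_p·G_p(0).
G_p(0) = 0.1523. Require 1/(1 + K_p·0.1523) = 0.15, so 1 + 0.1523·K_p = 6.667.
K_p = (6.667 − 1)/0.1523 = 37.2.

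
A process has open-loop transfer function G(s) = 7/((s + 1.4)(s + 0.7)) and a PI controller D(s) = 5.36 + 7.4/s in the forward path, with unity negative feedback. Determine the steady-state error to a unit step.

0

The open loop D(s)G(s) has a pole at the origin (type 1), so the static position error constant is infinite and e_ss = 1/(1+∞) = 0.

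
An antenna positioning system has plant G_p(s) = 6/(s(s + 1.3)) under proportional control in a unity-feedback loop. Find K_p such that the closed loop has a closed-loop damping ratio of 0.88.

K_p = 0.0909

Closed-loop characteristic equation: s² + 1.3s + K_p·6 = 0.
So ω_n = √(6K_p) and 2ζω_n = 1.3, giving ζ = 1.3/(2√(6K_p)).
Setting ζ = 0.88: √(6K_p) = 1.3/(2·0.88) = 0.7386, so K_p = 0.5456/6 = 0.0909.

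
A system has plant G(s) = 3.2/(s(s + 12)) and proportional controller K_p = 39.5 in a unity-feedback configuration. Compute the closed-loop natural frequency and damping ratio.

1 + K_p·G(s) = 0 gives s² + 12s + 126.4 = 0.
So ω_n² = 126.4 ⇒ ω_n = 11.24 rad/s, and ζ = 12/(2ω_n) = 0.534.

ω_n = 11.2 rad/s, ζ = 0.534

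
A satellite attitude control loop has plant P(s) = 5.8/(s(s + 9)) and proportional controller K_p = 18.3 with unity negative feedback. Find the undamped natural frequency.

1 + K_p·P(s) = 0 gives s² + 9s + 106.1 = 0.
Matching s² + 2ζω_n s + ω_n²: ω_n = √106.1 = 10.3 rad/s and 2ζω_n = 9, so ζ = 9/(2·10.3) = 0.437.

ω_n = 10.3 rad/s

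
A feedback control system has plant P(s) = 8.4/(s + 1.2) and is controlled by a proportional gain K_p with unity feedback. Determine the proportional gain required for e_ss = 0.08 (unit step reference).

For a type-0 loop with proportional control, e_ss = 1/(1 + K_p·P(0)).
P(0) = 7. Require 1/(1 + K_p·7) = 0.08, so 1 + 7·K_p = 12.5.
K_p = (12.5 − 1)/7 = 1.64.

K_p = 1.64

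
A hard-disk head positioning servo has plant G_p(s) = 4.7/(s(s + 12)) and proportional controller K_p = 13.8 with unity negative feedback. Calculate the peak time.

T_p = 0.585 s

Closed-loop characteristic equation: s² + 12s + 64.86 = 0, so ω_n = 8.054 rad/s and ζ = 12/(2·8.054) = 0.745.
Damped frequency ω_d = ω_n√(1−ζ²) = 5.372 rad/s, so peak time T_p = π/ω_d = 0.585 s.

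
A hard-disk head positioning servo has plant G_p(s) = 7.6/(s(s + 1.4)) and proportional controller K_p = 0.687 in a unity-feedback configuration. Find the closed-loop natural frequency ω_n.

The closed-loop denominator is s(s+1.4) + 0.687·7.6 = s² + 1.4s + 5.221.
Matching s² + 2ζω_n s + ω_n²: ω_n = √5.221 = 2.285 rad/s and 2ζω_n = 1.4, so ζ = 1.4/(2·2.285) = 0.306.

ω_n = 2.28 rad/s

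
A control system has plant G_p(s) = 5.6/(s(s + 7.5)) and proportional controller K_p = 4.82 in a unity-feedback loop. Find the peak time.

T_p = 0.874 s

From 1 + K_pG_p(s) = 0: s² + 7.5s + 26.99 = 0 ⇒ ω_n = 5.195, ζ = 0.7218.
Damped frequency ω_d = ω_n√(1−ζ²) = 3.596 rad/s, so peak time T_p = π/ω_d = 0.874 s.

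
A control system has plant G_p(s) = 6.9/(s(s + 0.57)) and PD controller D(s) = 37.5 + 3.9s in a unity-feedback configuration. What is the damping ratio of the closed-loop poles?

Forward path: (37.5 + 3.9s)·6.9/(s(s+0.57)). The closed-loop characteristic equation is s² + (0.57 + 6.9·3.9)s + 6.9·37.5 = 0.
That is s² + 27.48s + 258.8 = 0, so ω_n = 16.09 rad/s and ζ = 27.48/(2·16.09) = 0.8542.

ζ = 0.854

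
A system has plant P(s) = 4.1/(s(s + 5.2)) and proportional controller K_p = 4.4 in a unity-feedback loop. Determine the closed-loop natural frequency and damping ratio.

ω_n = 4.25 rad/s, ζ = 0.612

With unity feedback the closed-loop characteristic equation is s² + 5.2s + 4.4·4.1 = s² + 5.2s + 18.04 = 0.
So ω_n² = 18.04 ⇒ ω_n = 4.247 rad/s, and ζ = 5.2/(2ω_n) = 0.612.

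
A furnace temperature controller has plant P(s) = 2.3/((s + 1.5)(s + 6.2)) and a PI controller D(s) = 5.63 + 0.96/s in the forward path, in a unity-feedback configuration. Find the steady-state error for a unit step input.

0

The open loop D(s)P(s) has a pole at the origin (type 1), so the static position error constant is infinite and e_ss = 1/(1+∞) = 0.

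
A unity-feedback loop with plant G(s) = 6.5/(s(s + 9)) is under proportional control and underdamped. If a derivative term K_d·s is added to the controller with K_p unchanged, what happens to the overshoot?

decrease

The derivative term adds K·K_d to the s-coefficient of the characteristic equation, raising 2ζω_n while ω_n is unchanged; ζ increases, so overshoot decreases.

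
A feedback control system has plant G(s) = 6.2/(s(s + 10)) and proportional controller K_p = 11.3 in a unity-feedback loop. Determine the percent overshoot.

The closed-loop denominator s² + 10s + 70.06 gives ω_n = √70.06 = 8.37 and ζ = 10/(2ω_n) = 0.5974.
%OS = 100·exp(−πζ/√(1−ζ²)) = 100·exp(−π·0.5974/√0.6432) = 9.63%.

9.63%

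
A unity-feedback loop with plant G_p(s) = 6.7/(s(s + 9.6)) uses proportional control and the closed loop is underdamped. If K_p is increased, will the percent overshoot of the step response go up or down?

Characteristic equation s² + 9.6s + K_p·6.7 = 0: raising K_p raises ω_n while 2ζω_n = 9.6 is fixed, so ζ falls and overshoot grows.

increase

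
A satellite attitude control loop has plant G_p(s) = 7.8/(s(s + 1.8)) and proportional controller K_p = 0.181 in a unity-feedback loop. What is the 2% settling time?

T_s ≈ 4.44 s

From 1 + K_pG_p(s) = 0: s² + 1.8s + 1.412 = 0 ⇒ ω_n = 1.188, ζ = 0.7575.
2% settling time T_s ≈ 4/(ζω_n) = 4/0.9 = 4.44 s.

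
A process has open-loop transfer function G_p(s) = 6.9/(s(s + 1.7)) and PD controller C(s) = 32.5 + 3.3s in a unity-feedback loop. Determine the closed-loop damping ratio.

Forward path: (32.5 + 3.3s)·6.9/(s(s+1.7)). The closed-loop characteristic equation is s² + (1.7 + 6.9·3.3)s + 6.9·32.5 = 0.
That is s² + 24.47s + 224.2 = 0, so ω_n = 14.97 rad/s and ζ = 24.47/(2·14.97) = 0.817.

ζ = 0.817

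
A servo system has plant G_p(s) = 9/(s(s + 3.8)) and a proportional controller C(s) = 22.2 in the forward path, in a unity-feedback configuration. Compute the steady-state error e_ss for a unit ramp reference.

0.019

The loop has one pole at the origin (type 1). Velocity error constant K_v = lim_{s→0} s·C(s)G_p(s) = 22.2·9/3.8 = 52.58.
Steady-state error to a unit ramp: e_ss = 1/K_v = 0.019.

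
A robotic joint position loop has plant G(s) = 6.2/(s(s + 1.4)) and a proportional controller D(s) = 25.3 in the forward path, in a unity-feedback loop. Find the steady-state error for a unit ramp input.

The loop has one pole at the origin (type 1). Velocity error constant K_v = lim_{s→0} s·D(s)G(s) = 25.3·6.2/1.4 = 112.
Steady-state error to a unit ramp: e_ss = 1/K_v = 0.00893.

0.00893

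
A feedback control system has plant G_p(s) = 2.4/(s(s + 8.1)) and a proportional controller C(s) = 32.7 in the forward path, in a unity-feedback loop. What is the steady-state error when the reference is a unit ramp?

The loop has one pole at the origin (type 1). Velocity error constant K_v = lim_{s→0} s·C(s)G_p(s) = 32.7·2.4/8.1 = 9.689.
Steady-state error to a unit ramp: e_ss = 1/K_v = 0.103.

0.103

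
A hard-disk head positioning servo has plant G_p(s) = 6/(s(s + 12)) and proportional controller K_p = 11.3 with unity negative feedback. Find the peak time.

T_p = 0.557 s

Closed-loop characteristic equation: s² + 12s + 67.8 = 0, so ω_n = 8.234 rad/s and ζ = 12/(2·8.234) = 0.7287.
Damped frequency ω_d = ω_n√(1−ζ²) = 5.639 rad/s, so peak time T_p = π/ω_d = 0.557 s.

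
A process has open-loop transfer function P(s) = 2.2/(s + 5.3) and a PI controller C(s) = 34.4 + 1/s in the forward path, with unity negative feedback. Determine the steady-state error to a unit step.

0

The open loop C(s)P(s) has a pole at the origin (type 1), so the static position error constant is infinite and e_ss = 1/(1+∞) = 0.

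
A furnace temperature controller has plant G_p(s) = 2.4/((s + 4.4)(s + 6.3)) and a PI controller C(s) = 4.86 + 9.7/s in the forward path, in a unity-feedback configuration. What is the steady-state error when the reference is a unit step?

The open loop C(s)G_p(s) has a pole at the origin (type 1), so the static position error constant is infinite and e_ss = 1/(1+∞) = 0.

0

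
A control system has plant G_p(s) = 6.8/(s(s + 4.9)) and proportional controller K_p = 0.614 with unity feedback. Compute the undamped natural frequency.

1 + K_p·G_p(s) = 0 gives s² + 4.9s + 4.175 = 0.
So ω_n² = 4.175 ⇒ ω_n = 2.043 rad/s, and ζ = 4.9/(2ω_n) = 1.2.

ω_n = 2.04 rad/s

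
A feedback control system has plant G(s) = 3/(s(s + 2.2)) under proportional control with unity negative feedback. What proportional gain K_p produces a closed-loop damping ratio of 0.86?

Closed-loop characteristic equation: s² + 2.2s + K_p·3 = 0.
So ω_n = √(3K_p) and 2ζω_n = 2.2, giving ζ = 2.2/(2√(3K_p)).
Setting ζ = 0.86: √(3K_p) = 2.2/(2·0.86) = 1.279, so K_p = 1.636/3 = 0.545.

K_p = 0.545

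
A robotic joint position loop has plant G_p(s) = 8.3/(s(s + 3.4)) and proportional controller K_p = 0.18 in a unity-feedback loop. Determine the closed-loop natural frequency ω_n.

With unity feedback the closed-loop characteristic equation is s² + 3.4s + 0.18·8.3 = s² + 3.4s + 1.494 = 0.
So ω_n² = 1.494 ⇒ ω_n = 1.222 rad/s, and ζ = 3.4/(2ω_n) = 1.39.

ω_n = 1.22 rad/s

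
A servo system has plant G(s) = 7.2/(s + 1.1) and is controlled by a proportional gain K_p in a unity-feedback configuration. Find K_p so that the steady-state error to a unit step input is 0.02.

K_p = 7.49

For a type-0 loop with proportional control, e_ss = 1/(1 + K_p·G(0)).
G(0) = 6.545. Require 1/(1 + K_p·6.545) = 0.02, so 1 + 6.545·K_p = 50.
K_p = (50 − 1)/6.545 = 7.49.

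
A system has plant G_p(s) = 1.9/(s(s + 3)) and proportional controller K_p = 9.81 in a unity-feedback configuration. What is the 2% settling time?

T_s ≈ 2.67 s

From 1 + K_pG_p(s) = 0: s² + 3s + 18.64 = 0 ⇒ ω_n = 4.317, ζ = 0.3474.
2% settling time T_s ≈ 4/(ζω_n) = 4/1.5 = 2.67 s.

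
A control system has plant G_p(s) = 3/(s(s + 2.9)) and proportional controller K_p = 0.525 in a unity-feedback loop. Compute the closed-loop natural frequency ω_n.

With unity feedback the closed-loop characteristic equation is s² + 2.9s + 0.525·3 = s² + 2.9s + 1.575 = 0.
Matching s² + 2ζω_n s + ω_n²: ω_n = √1.575 = 1.255 rad/s and 2ζω_n = 2.9, so ζ = 2.9/(2·1.255) = 1.16.

ω_n = 1.25 rad/s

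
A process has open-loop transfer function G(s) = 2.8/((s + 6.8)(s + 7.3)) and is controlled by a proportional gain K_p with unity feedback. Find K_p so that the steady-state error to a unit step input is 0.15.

K_p = 100

Steady-state error for a unit step on this type-0 loop is 1/(1 + K_p·G(0)).
G(0) = 0.05641. Require 1/(1 + K_p·0.05641) = 0.15, so 1 + 0.05641·K_p = 6.667.
K_p = (6.667 − 1)/0.05641 = 100.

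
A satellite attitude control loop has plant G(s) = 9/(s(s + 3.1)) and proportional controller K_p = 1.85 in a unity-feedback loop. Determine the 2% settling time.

From 1 + K_pG(s) = 0: s² + 3.1s + 16.65 = 0 ⇒ ω_n = 4.08, ζ = 0.3799.
2% settling time T_s ≈ 4/(ζω_n) = 4/1.55 = 2.58 s.

T_s ≈ 2.58 s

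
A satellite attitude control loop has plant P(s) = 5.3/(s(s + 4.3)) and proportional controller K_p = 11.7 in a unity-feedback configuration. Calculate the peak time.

From 1 + K_pP(s) = 0: s² + 4.3s + 62.01 = 0 ⇒ ω_n = 7.875, ζ = 0.273.
Damped frequency ω_d = ω_n√(1−ζ²) = 7.575 rad/s, so peak time T_p = π/ω_d = 0.415 s.

T_p = 0.415 s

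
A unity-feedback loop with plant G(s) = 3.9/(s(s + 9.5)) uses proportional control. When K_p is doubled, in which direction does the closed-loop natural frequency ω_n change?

ω_n = √(3.9·K_p), which grows with K_p.

increase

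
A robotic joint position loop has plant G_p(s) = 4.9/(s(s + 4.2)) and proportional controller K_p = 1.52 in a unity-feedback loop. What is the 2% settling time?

T_s ≈ 1.9 s

The closed-loop denominator s² + 4.2s + 7.448 gives ω_n = √7.448 = 2.729 and ζ = 4.2/(2ω_n) = 0.7695.
2% settling time T_s ≈ 4/(ζω_n) = 4/2.1 = 1.9 s.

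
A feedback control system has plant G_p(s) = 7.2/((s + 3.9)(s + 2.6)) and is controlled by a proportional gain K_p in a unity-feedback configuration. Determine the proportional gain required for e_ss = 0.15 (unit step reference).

K_p = 7.98

The loop is type 0, so e_ss(step) = 1/(1 + K_pos) with K_pos = K_p·G_p(0).
G_p(0) = 0.7101. Require 1/(1 + K_p·0.7101) = 0.15, so 1 + 0.7101·K_p = 6.667.
K_p = (6.667 − 1)/0.7101 = 7.98.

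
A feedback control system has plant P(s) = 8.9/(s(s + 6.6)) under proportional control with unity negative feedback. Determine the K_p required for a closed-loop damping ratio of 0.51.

K_p = 4.7

Closed-loop characteristic equation: s² + 6.6s + K_p·8.9 = 0.
So ω_n = √(8.9K_p) and 2ζω_n = 6.6, giving ζ = 6.6/(2√(8.9K_p)).
Setting ζ = 0.51: √(8.9K_p) = 6.6/(2·0.51) = 6.471, so K_p = 41.87/8.9 = 4.7.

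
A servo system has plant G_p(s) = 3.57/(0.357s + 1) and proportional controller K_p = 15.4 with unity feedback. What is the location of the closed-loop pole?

Closed loop: T(s) = K_p·G_p/(1+K_p·G_p) = 54.98/(0.357s + 1 + 54.98), with pole at s = −(1 + 54.98)/0.357 = −156.8.

s = -156.8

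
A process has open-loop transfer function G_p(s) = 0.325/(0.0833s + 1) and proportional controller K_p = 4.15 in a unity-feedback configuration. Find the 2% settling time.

T_s ≈ 0.142 s

Closed loop: T(s) = K_p·G_p/(1+K_p·G_p) = 1.349/(0.0833s + 1 + 1.349), with pole at s = −(1 + 1.349)/0.0833 = −28.2.
τ = 1/28.2 = 0.03547 s, so 2% settling time ≈ 4τ = 0.142 s.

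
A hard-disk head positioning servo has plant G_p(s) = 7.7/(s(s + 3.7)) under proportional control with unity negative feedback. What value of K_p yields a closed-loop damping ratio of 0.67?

K_p = 0.99

Closed-loop characteristic equation: s² + 3.7s + K_p·7.7 = 0.
So ω_n = √(7.7K_p) and 2ζω_n = 3.7, giving ζ = 3.7/(2√(7.7K_p)).
Setting ζ = 0.67: √(7.7K_p) = 3.7/(2·0.67) = 2.761, so K_p = 7.624/7.7 = 0.99.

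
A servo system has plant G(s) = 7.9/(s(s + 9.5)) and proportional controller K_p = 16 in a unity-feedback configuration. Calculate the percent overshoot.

Closed-loop characteristic equation: s² + 9.5s + 126.4 = 0, so ω_n = 11.24 rad/s and ζ = 9.5/(2·11.24) = 0.4225.
%OS = 100·exp(−πζ/√(1−ζ²)) = 100·exp(−π·0.4225/√0.8215) = 23.1%.

23.1%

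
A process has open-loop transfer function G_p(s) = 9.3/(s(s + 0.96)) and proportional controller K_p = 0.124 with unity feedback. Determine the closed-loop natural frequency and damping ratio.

With unity feedback the closed-loop characteristic equation is s² + 0.96s + 0.124·9.3 = s² + 0.96s + 1.153 = 0.
So ω_n² = 1.153 ⇒ ω_n = 1.074 rad/s, and ζ = 0.96/(2ω_n) = 0.447.

ω_n = 1.07 rad/s, ζ = 0.447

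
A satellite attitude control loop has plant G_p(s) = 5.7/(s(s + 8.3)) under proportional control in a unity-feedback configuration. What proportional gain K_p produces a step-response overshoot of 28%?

From %OS = 100·exp(−πζ/√(1−ζ²)) = 28%, ζ = −ln(0.28)/√(π²+ln²(0.28)) = 0.3755.
Characteristic equation s² + 8.3s + 5.7K_p = 0 gives ζ = 8.3/(2√(5.7K_p)).
Setting ζ = 0.3755: √(5.7K_p) = 8.3/(2·0.3755) = 11.05, so K_p = 122.1/5.7 = 21.4.

K_p = 21.4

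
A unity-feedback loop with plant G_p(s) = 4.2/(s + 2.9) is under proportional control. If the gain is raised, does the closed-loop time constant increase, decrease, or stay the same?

decrease

The closed-loop bandwidth 2.9+K_p·4.2 grows with K_p, so τ shrinks.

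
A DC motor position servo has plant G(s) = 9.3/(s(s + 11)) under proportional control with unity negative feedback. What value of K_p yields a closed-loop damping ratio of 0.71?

Closed-loop characteristic equation: s² + 11s + K_p·9.3 = 0.
So ω_n = √(9.3K_p) and 2ζω_n = 11, giving ζ = 11/(2√(9.3K_p)).
Setting ζ = 0.71: √(9.3K_p) = 11/(2·0.71) = 7.746, so K_p = 60.01/9.3 = 6.45.

K_p = 6.45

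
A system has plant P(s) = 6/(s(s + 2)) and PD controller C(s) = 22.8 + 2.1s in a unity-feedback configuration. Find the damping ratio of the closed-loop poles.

Forward path: (22.8 + 2.1s)·6/(s(s+2)). The closed-loop characteristic equation is s² + (2 + 6·2.1)s + 6·22.8 = 0.
That is s² + 14.6s + 136.8 = 0, so ω_n = 11.7 rad/s and ζ = 14.6/(2·11.7) = 0.6241.

ζ = 0.624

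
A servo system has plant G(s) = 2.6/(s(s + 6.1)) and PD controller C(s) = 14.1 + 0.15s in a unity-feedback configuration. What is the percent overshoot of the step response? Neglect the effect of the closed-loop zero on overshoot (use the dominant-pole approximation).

Forward path: (14.1 + 0.15s)·2.6/(s(s+6.1)). The closed-loop characteristic equation is s² + (6.1 + 2.6·0.15)s + 2.6·14.1 = 0.
That is s² + 6.49s + 36.66 = 0, so ω_n = 6.055 rad/s and ζ = 6.49/(2·6.055) = 0.5359.
%OS = 100·exp(−πζ/√(1−ζ²)) = 13.6%.

13.6%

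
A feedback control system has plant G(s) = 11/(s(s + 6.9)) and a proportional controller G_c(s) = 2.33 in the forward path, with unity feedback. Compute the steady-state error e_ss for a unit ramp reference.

0.269

The loop has one pole at the origin (type 1). Velocity error constant K_v = lim_{s→0} s·G_c(s)G(s) = 2.33·11/6.9 = 3.714.
Steady-state error to a unit ramp: e_ss = 1/K_v = 0.269.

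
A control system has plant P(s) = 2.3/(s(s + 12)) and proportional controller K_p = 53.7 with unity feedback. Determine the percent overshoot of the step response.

13.3%

From 1 + K_pP(s) = 0: s² + 12s + 123.5 = 0 ⇒ ω_n = 11.11, ζ = 0.5399.
%OS = 100·exp(−πζ/√(1−ζ²)) = 100·exp(−π·0.5399/√0.7085) = 13.3%.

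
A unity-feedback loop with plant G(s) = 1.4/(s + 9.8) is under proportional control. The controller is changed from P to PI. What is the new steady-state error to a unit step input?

0

Adding integral action puts a pole at s = 0 in the forward path, raising the system type to 1; a type-1 loop has zero steady-state error to a step.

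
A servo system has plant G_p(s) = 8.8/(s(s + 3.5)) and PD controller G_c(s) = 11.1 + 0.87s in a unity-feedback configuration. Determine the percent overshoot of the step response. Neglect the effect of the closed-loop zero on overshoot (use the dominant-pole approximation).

Forward path: (11.1 + 0.87s)·8.8/(s(s+3.5)). The closed-loop characteristic equation is s² + (3.5 + 8.8·0.87)s + 8.8·11.1 = 0.
That is s² + 11.16s + 97.68 = 0, so ω_n = 9.883 rad/s and ζ = 11.16/(2·9.883) = 0.5644.
%OS = 100·exp(−πζ/√(1−ζ²)) = 11.7%.

11.7%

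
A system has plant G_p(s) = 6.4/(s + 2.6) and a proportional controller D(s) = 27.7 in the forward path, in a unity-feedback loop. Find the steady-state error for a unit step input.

The loop is type 0. Static position error constant K_pos = D(0)·G_p(0) = 27.7·2.462 = 68.18.
Steady-state error to a unit step: e_ss = 1/(1+K_pos) = 1/69.18 = 0.0145.

0.0145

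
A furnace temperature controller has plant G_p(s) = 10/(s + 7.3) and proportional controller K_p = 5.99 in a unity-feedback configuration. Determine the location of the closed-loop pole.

s = -67.2

Closed-loop transfer function: T(s) = K_p·G_p(s)/(1 + K_p·G_p(s)) = 59.9/(s + 7.3 + 59.9) = 59.9/(s + 67.2).
The closed-loop pole is at s = −67.2.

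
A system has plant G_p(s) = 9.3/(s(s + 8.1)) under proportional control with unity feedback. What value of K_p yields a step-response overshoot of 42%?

From %OS = 100·exp(−πζ/√(1−ζ²)) = 42%, ζ = −ln(0.42)/√(π²+ln²(0.42)) = 0.2662.
Characteristic equation s² + 8.1s + 9.3K_p = 0 gives ζ = 8.1/(2√(9.3K_p)).
Setting ζ = 0.2662: √(9.3K_p) = 8.1/(2·0.2662) = 15.22, so K_p = 231.5/9.3 = 24.9.

K_p = 24.9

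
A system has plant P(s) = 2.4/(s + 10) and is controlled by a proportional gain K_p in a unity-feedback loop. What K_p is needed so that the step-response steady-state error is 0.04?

The loop is type 0, so e_ss(step) = 1/(1 + K_pos) with K_pos = K_p·P(0).
P(0) = 0.24. Require 1/(1 + K_p·0.24) = 0.04, so 1 + 0.24·K_p = 25.
K_p = (25 − 1)/0.24 = 100.

K_p = 100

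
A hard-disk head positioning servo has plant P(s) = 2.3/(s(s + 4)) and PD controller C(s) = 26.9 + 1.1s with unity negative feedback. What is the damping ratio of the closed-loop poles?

ζ = 0.415

Forward path: (26.9 + 1.1s)·2.3/(s(s+4)). The closed-loop characteristic equation is s² + (4 + 2.3·1.1)s + 2.3·26.9 = 0.
That is s² + 6.53s + 61.87 = 0, so ω_n = 7.866 rad/s and ζ = 6.53/(2·7.866) = 0.4151.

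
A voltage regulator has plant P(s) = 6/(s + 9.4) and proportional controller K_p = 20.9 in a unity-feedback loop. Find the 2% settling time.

Closed-loop transfer function: T(s) = K_p·P(s)/(1 + K_p·P(s)) = 125.4/(s + 9.4 + 125.4) = 125.4/(s + 134.8).
Time constant τ = 1/134.8 = 0.007418 s, so the 2% settling time is about 4τ = 0.0297 s.

T_s ≈ 0.0297 s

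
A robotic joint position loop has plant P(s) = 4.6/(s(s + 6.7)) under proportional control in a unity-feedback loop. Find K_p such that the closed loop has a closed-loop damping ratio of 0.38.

Closed-loop characteristic equation: s² + 6.7s + K_p·4.6 = 0.
So ω_n = √(4.6K_p) and 2ζω_n = 6.7, giving ζ = 6.7/(2√(4.6K_p)).
Setting ζ = 0.38: √(4.6K_p) = 6.7/(2·0.38) = 8.816, so K_p = 77.72/4.6 = 16.9.

K_p = 16.9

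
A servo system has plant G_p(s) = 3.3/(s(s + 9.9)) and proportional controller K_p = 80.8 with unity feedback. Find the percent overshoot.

From 1 + K_pG_p(s) = 0: s² + 9.9s + 266.6 = 0 ⇒ ω_n = 16.33, ζ = 0.3031.
%OS = 100·exp(−πζ/√(1−ζ²)) = 100·exp(−π·0.3031/√0.9081) = 36.8%.

36.8%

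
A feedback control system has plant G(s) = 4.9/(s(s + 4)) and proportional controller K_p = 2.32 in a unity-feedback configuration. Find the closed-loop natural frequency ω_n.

ω_n = 3.37 rad/s

The closed-loop denominator is s(s+4) + 2.32·4.9 = s² + 4s + 11.37.
Matching s² + 2ζω_n s + ω_n²: ω_n = √11.37 = 3.372 rad/s and 2ζω_n = 4, so ζ = 4/(2·3.372) = 0.593.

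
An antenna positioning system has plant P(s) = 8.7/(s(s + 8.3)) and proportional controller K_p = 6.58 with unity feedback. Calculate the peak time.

T_p = 0.497 s

Closed-loop characteristic equation: s² + 8.3s + 57.25 = 0, so ω_n = 7.566 rad/s and ζ = 8.3/(2·7.566) = 0.5485.
Damped frequency ω_d = ω_n√(1−ζ²) = 6.326 rad/s, so peak time T_p = π/ω_d = 0.497 s.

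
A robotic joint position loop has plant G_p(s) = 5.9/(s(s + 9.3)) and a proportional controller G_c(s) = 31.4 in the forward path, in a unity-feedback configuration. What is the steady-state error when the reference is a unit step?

The open loop G_c(s)G_p(s) has a pole at the origin (type 1), so the static position error constant is infinite and e_ss = 1/(1+∞) = 0.

0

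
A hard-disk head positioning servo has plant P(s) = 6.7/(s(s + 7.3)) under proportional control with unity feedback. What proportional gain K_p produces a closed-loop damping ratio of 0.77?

K_p = 3.35

Closed-loop characteristic equation: s² + 7.3s + K_p·6.7 = 0.
So ω_n = √(6.7K_p) and 2ζω_n = 7.3, giving ζ = 7.3/(2√(6.7K_p)).
Setting ζ = 0.77: √(6.7K_p) = 7.3/(2·0.77) = 4.74, so K_p = 22.47/6.7 = 3.35.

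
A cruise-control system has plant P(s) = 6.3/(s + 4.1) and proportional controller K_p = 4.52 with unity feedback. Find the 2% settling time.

T_s ≈ 0.123 s

Closed-loop transfer function: T(s) = K_p·P(s)/(1 + K_p·P(s)) = 28.48/(s + 4.1 + 28.48) = 28.48/(s + 32.58).
Time constant τ = 1/32.58 = 0.0307 s, so the 2% settling time is about 4τ = 0.123 s.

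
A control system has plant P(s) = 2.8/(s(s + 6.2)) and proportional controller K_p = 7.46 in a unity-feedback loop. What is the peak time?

T_p = 0.935 s

From 1 + K_pP(s) = 0: s² + 6.2s + 20.89 = 0 ⇒ ω_n = 4.57, ζ = 0.6783.
Damped frequency ω_d = ω_n√(1−ζ²) = 3.358 rad/s, so peak time T_p = π/ω_d = 0.935 s.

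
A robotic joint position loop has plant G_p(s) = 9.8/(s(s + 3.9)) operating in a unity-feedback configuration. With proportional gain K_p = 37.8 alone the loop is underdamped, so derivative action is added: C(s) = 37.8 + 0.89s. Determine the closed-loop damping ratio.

Forward path: (37.8 + 0.89s)·9.8/(s(s+3.9)). The closed-loop characteristic equation is s² + (3.9 + 9.8·0.89)s + 9.8·37.8 = 0.
That is s² + 12.62s + 370.4 = 0, so ω_n = 19.25 rad/s and ζ = 12.62/(2·19.25) = 0.3279.

ζ = 0.328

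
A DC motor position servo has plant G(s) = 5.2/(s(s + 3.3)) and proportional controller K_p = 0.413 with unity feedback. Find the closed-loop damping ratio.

1 + K_p·G(s) = 0 gives s² + 3.3s + 2.148 = 0.
Matching s² + 2ζω_n s + ω_n²: ω_n = √2.148 = 1.465 rad/s and 2ζω_n = 3.3, so ζ = 3.3/(2·1.465) = 1.13.

ζ = 1.13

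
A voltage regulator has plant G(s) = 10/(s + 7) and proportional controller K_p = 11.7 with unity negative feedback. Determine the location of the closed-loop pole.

s = -124

Closed-loop transfer function: T(s) = K_p·G(s)/(1 + K_p·G(s)) = 117/(s + 7 + 117) = 117/(s + 124).
The closed-loop pole is at s = −124.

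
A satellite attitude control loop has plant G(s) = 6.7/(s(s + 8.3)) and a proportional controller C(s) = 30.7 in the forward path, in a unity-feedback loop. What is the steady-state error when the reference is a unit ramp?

0.0404

The loop has one pole at the origin (type 1). Velocity error constant K_v = lim_{s→0} s·C(s)G(s) = 30.7·6.7/8.3 = 24.78.
Steady-state error to a unit ramp: e_ss = 1/K_v = 0.0404.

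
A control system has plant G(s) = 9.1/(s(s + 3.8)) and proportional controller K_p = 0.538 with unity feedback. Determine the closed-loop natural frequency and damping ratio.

1 + K_p·G(s) = 0 gives s² + 3.8s + 4.896 = 0.
Matching s² + 2ζω_n s + ω_n²: ω_n = √4.896 = 2.213 rad/s and 2ζω_n = 3.8, so ζ = 3.8/(2·2.213) = 0.859.

ω_n = 2.21 rad/s, ζ = 0.859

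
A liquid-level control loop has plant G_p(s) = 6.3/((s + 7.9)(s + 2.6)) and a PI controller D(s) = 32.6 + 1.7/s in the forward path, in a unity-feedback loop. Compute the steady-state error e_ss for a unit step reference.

The open loop D(s)G_p(s) has a pole at the origin (type 1), so the static position error constant is infinite and e_ss = 1/(1+∞) = 0.

0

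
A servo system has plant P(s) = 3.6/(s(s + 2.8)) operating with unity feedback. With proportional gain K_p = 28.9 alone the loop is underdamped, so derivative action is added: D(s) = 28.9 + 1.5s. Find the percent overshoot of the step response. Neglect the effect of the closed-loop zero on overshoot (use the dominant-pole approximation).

Forward path: (28.9 + 1.5s)·3.6/(s(s+2.8)). The closed-loop characteristic equation is s² + (2.8 + 3.6·1.5)s + 3.6·28.9 = 0.
That is s² + 8.2s + 104 = 0, so ω_n = 10.2 rad/s and ζ = 8.2/(2·10.2) = 0.402.
%OS = 100·exp(−πζ/√(1−ζ²)) = 25.2%.

25.2%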